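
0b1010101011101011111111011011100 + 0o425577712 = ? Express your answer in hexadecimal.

0b1010101011101011111111011011100 = 0x5575FEDC in hexadecimal.
0o425577712 = 0x456FFCA in hexadecimal.
Add column by column in base 16, right to left:
  C+A = 6 carry 1
  D+C+1 = A carry 1
  E+F+1 = E carry 1
  F+F+1 = F carry 1
  5+6+1 = C
  7+5 = C
  5+4 = 9
  5+0 = 5

0x59CCFEA6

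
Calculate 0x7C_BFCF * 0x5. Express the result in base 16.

0x26FBF0B

Multiply each base-16 digit by 5, carrying:
  F×5 = 75 → write B carry 4
  C×5+4 = 64 → write 0 carry 4
  F×5+4 = 79 → write F carry 4
  B×5+4 = 59 → write B carry 3
  C×5+3 = 63 → write F carry 3
  7×5+3 = 38 → write 6 carry 2
  remaining carry: 2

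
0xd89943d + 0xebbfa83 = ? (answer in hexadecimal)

0x1c458ec0

Add column by column in base 16, right to left:
  d+3 = 0 carry 1
  3+8+1 = c
  4+a = e
  9+f = 8 carry 1
  9+b+1 = 5 carry 1
  8+b+1 = 4 carry 1
  d+e+1 = c carry 1
  final carry 1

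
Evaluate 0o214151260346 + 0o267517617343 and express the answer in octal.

Add column by column in base 8, right to left:
  6+3 = 1 carry 1
  4+4+1 = 1 carry 1
  3+3+1 = 7
  0+7 = 7
  6+1 = 7
  2+6 = 0 carry 1
  1+7+1 = 1 carry 1
  5+1+1 = 7
  1+5 = 6
  4+7 = 3 carry 1
  1+6+1 = 0 carry 1
  2+2+1 = 5

0o503671077711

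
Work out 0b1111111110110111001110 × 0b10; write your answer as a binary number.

Multiply each base-2 digit by 2, carrying:
  0×2 = 0 → write 0
  1×2 = 2 → write 0 carry 1
  1×2+1 = 3 → write 1 carry 1
  1×2+1 = 3 → write 1 carry 1
  0×2+1 = 1 → write 1
  0×2 = 0 → write 0
  1×2 = 2 → write 0 carry 1
  1×2+1 = 3 → write 1 carry 1
  1×2+1 = 3 → write 1 carry 1
  0×2+1 = 1 → write 1
  1×2 = 2 → write 0 carry 1
  1×2+1 = 3 → write 1 carry 1
  0×2+1 = 1 → write 1
  1×2 = 2 → write 0 carry 1
  1×2+1 = 3 → write 1 carry 1
  1×2+1 = 3 → write 1 carry 1
  1×2+1 = 3 → write 1 carry 1
  1×2+1 = 3 → write 1 carry 1
  1×2+1 = 3 → write 1 carry 1
  1×2+1 = 3 → write 1 carry 1
  1×2+1 = 3 → write 1 carry 1
  1×2+1 = 3 → write 1 carry 1
  remaining carry: 1

0b11111111101101110011100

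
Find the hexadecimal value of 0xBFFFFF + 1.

0xC00000

The trailing 5 digits are F (max in base 16), so adding 1 cascades: they roll to 0 and the next digit up increments.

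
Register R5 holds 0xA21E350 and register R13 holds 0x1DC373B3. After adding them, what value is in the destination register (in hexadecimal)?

0x27E55703

Add column by column in base 16, right to left:
  0+3 = 3
  5+B = 0 carry 1
  3+3+1 = 7
  E+7 = 5 carry 1
  1+3+1 = 5
  2+C = E
  A+D = 7 carry 1
  0+1+1 = 2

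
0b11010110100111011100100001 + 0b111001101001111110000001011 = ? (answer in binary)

0b1010100011110111001100101100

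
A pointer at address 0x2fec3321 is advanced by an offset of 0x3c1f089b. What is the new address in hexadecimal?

0x6c0b3bbc

Add column by column in base 16, right to left:
  1+b = c
  2+9 = b
  3+8 = b
  3+0 = 3
  c+f = b carry 1
  e+1+1 = 0 carry 1
  f+c+1 = c carry 1
  2+3+1 = 6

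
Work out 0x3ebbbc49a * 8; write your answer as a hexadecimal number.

0x1f5dde24d0

Multiply each base-16 digit by 8, carrying:
  a×8 = 80 → write 0 carry 5
  9×8+5 = 77 → write d carry 4
  4×8+4 = 36 → write 4 carry 2
  c×8+2 = 98 → write 2 carry 6
  b×8+6 = 94 → write e carry 5
  b×8+5 = 93 → write d carry 5
  b×8+5 = 93 → write d carry 5
  e×8+5 = 117 → write 5 carry 7
  3×8+7 = 31 → write f carry 1
  remaining carry: 1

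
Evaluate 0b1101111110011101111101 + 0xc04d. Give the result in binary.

0b1110001010011111001010

0xc04d = 0b1100000001001101 in binary.
Add column by column in base 2, right to left:
  1+1 = 0 carry 1
  0+0+1 = 1
  1+1 = 0 carry 1
  1+1+1 = 1 carry 1
  1+0+1 = 0 carry 1
  1+0+1 = 0 carry 1
  1+1+1 = 1 carry 1
  0+0+1 = 1
  1+0 = 1
  1+0 = 1
  1+0 = 1
  0+0 = 0
  0+0 = 0
  1+0 = 1
  1+1 = 0 carry 1
  1+1+1 = 1 carry 1
  1+0+1 = 0 carry 1
  1+0+1 = 0 carry 1
  1+0+1 = 0 carry 1
  0+0+1 = 1
  1+0 = 1
  1+0 = 1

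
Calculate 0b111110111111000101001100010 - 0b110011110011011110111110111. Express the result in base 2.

Subtract column by column in base 2:
  0-1 → 1 (borrow)
  1-1-1 → 1 (borrow)
  0-1-1 → 0 (borrow)
  0-0-1 → 1 (borrow)
  0-1-1 → 0 (borrow)
  1-1-1 → 1 (borrow)
  1-1-1 → 1 (borrow)
  0-1-1 → 0 (borrow)
  0-1-1 → 0 (borrow)
  1-0-1 → 0
  0-1 → 1 (borrow)
  1-1-1 → 1 (borrow)
  0-1-1 → 0 (borrow)
  0-1-1 → 0 (borrow)
  0-0-1 → 1 (borrow)
  1-1-1 → 1 (borrow)
  1-1-1 → 1 (borrow)
  1-0-1 → 0
  1-0 → 1
  1-1 → 0
  1-1 → 0
  0-1 → 1 (borrow)
  1-1-1 → 1 (borrow)
  1-0-1 → 0
  1-0 → 1
  1-1 → 0
  1-1 → 0

0b1011001011100110001101011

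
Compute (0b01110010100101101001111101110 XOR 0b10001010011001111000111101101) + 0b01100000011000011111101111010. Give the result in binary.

0b101011001010100110000101111101

First 0b01110010100101101001111101110 XOR 0b10001010011001111000111101101 = 0b11111000111100010001000000011.
Add column by column in base 2, right to left:
  1+0 = 1
  1+1 = 0 carry 1
  0+0+1 = 1
  0+1 = 1
  0+1 = 1
  0+1 = 1
  0+1 = 1
  0+0 = 0
  0+1 = 1
  1+1 = 0 carry 1
  0+1+1 = 0 carry 1
  0+1+1 = 0 carry 1
  0+1+1 = 0 carry 1
  1+1+1 = 1 carry 1
  0+0+1 = 1
  0+0 = 0
  0+0 = 0
  1+0 = 1
  1+1 = 0 carry 1
  1+1+1 = 1 carry 1
  1+0+1 = 0 carry 1
  0+0+1 = 1
  0+0 = 0
  0+0 = 0
  1+0 = 1
  1+0 = 1
  1+1 = 0 carry 1
  1+1+1 = 1 carry 1
  1+0+1 = 0 carry 1
  final carry 1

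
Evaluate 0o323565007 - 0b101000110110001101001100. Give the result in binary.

0b10101010111000011010111011

0o323565007 = 0b11010011101110101000000111 in binary.
Subtract column by column in base 2:
  1-0 → 1
  1-0 → 1
  1-1 → 0
  0-1 → 1 (borrow)
  0-0-1 → 1 (borrow)
  0-0-1 → 1 (borrow)
  0-1-1 → 0 (borrow)
  0-0-1 → 1 (borrow)
  0-1-1 → 0 (borrow)
  1-1-1 → 1 (borrow)
  0-0-1 → 1 (borrow)
  1-0-1 → 0
  0-0 → 0
  1-1 → 0
  1-1 → 0
  1-0 → 1
  0-1 → 1 (borrow)
  1-1-1 → 1 (borrow)
  1-0-1 → 0
  1-0 → 1
  0-0 → 0
  0-1 → 1 (borrow)
  1-0-1 → 0
  0-1 → 1 (borrow)
  1-0-1 → 0
  1-0 → 1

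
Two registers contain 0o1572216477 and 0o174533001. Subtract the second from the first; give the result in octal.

0o1375463476

Subtract column by column in base 8:
  7-1 → 6
  7-0 → 7
  4-0 → 4
  6-3 → 3
  1-3 → 6 (borrow)
  2-5-1 → 4 (borrow)
  2-4-1 → 5 (borrow)
  7-7-1 → 7 (borrow)
  5-1-1 → 3
  1-0 → 1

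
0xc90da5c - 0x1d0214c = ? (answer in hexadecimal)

Subtract column by column in base 16:
  c-c → 0
  5-4 → 1
  a-1 → 9
  d-2 → b
  0-0 → 0
  9-d → c (borrow)
  c-1-1 → a

0xac0b910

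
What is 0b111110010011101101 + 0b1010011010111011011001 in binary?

Add column by column in base 2, right to left:
  1+1 = 0 carry 1
  0+0+1 = 1
  1+0 = 1
  1+1 = 0 carry 1
  0+1+1 = 0 carry 1
  1+0+1 = 0 carry 1
  1+1+1 = 1 carry 1
  1+1+1 = 1 carry 1
  0+0+1 = 1
  0+1 = 1
  1+1 = 0 carry 1
  0+1+1 = 0 carry 1
  0+0+1 = 1
  1+1 = 0 carry 1
  1+0+1 = 0 carry 1
  1+1+1 = 1 carry 1
  1+1+1 = 1 carry 1
  1+0+1 = 0 carry 1
  0+0+1 = 1
  0+1 = 1
  0+0 = 0
  0+1 = 1

0b1011011001001111000110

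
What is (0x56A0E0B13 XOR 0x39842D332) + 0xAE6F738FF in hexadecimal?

0x11D9441120

First 0x56A0E0B13 XOR 0x39842D332 = 0x6F24CD821.
Add column by column in base 16, right to left:
  1+F = 0 carry 1
  2+F+1 = 2 carry 1
  8+8+1 = 1 carry 1
  D+3+1 = 1 carry 1
  C+7+1 = 4 carry 1
  4+F+1 = 4 carry 1
  2+6+1 = 9
  F+E = D carry 1
  6+A+1 = 1 carry 1
  final carry 1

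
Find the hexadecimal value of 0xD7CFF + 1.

0xD7D00

The trailing 2 digits are F (max in base 16), so adding 1 cascades: they roll to 0 and the next digit up increments.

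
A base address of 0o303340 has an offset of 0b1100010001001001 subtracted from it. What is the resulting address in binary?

0b1100001010010111

0o303340 = 0b11000011011100000 in binary.
Subtract column by column in base 2:
  0-1 → 1 (borrow)
  0-0-1 → 1 (borrow)
  0-0-1 → 1 (borrow)
  0-1-1 → 0 (borrow)
  0-0-1 → 1 (borrow)
  1-0-1 → 0
  1-1 → 0
  1-0 → 1
  0-0 → 0
  1-0 → 1
  1-1 → 0
  0-0 → 0
  0-0 → 0
  0-0 → 0
  0-1 → 1 (borrow)
  1-1-1 → 1 (borrow)
  1-0-1 → 0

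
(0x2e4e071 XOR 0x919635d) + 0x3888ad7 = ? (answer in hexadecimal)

0xf860e03

First 0x2e4e071 XOR 0x919635d = 0xbfd832c.
Add column by column in base 16, right to left:
  c+7 = 3 carry 1
  2+d+1 = 0 carry 1
  3+a+1 = e
  8+8 = 0 carry 1
  d+8+1 = 6 carry 1
  f+8+1 = 8 carry 1
  b+3+1 = f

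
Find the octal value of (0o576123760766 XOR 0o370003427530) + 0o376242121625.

0o1204362471103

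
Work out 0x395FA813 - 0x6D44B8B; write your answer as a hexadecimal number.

Subtract column by column in base 16:
  3-B → 8 (borrow)
  1-8-1 → 8 (borrow)
  8-B-1 → C (borrow)
  A-4-1 → 5
  F-4 → B
  5-D → 8 (borrow)
  9-6-1 → 2
  3-0 → 3

0x328B5C88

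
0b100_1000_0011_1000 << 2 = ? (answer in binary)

0b10010000011100000

Left shift by 2: append 2 zero bits.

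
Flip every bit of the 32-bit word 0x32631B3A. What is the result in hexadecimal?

Each hex digit d becomes F−d:
  3→C, 2→D, 6→9, 3→C, 1→E, B→4, 3→C, A→5

0xCD9CE4C5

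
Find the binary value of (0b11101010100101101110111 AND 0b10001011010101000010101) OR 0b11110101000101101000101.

0b11111111000101101010101

0b11101010100101101110111 AND 0b10001011010101000010101 = 0b10001010000101000010101.
Then OR with 0b11110101000101101000101.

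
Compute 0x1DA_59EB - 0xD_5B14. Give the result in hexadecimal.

Subtract column by column in base 16:
  B-4 → 7
  E-1 → D
  9-B → E (borrow)
  5-5-1 → F (borrow)
  A-D-1 → C (borrow)
  D-0-1 → C
  1-0 → 1

0x1CCFED7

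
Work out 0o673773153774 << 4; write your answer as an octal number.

4 bits is not a whole number of base-8 digits; in binary: 110111011111111011001101011111111100 << 4 = 1101110111111110110011010111111111000000.

0o15677663277700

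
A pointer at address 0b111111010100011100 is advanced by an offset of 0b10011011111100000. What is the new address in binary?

Add column by column in base 2, right to left:
  0+0 = 0
  0+0 = 0
  1+0 = 1
  1+0 = 1
  1+0 = 1
  0+1 = 1
  0+1 = 1
  0+1 = 1
  1+1 = 0 carry 1
  0+1+1 = 0 carry 1
  1+1+1 = 1 carry 1
  0+0+1 = 1
  1+1 = 0 carry 1
  1+1+1 = 1 carry 1
  1+0+1 = 0 carry 1
  1+0+1 = 0 carry 1
  1+1+1 = 1 carry 1
  1+0+1 = 0 carry 1
  final carry 1

0b1010010110011111100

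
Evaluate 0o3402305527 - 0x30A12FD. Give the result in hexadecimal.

0x18FF785A

0o3402305527 = 0x1C098B57 in hexadecimal.
Subtract column by column in base 16:
  7-D → A (borrow)
  5-F-1 → 5 (borrow)
  B-2-1 → 8
  8-1 → 7
  9-A → F (borrow)
  0-0-1 → F (borrow)
  C-3-1 → 8
  1-0 → 1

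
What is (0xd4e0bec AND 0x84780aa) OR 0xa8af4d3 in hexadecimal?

0xacef4fb

0xd4e0bec AND 0x84780aa = 0x84600a8.
Then OR with 0xa8af4d3.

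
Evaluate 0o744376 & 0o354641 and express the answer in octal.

AND each oct digit independently (no carries):
  7&3=3, 4&5=4, 4&4=4, 3&6=2, 7&4=4, 6&1=0

0o344240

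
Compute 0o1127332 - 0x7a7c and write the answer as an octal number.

0o1032136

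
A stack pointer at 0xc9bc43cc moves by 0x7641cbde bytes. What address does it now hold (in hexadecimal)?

Add column by column in base 16, right to left:
  c+e = a carry 1
  c+d+1 = a carry 1
  3+b+1 = f
  4+c = 0 carry 1
  c+1+1 = e
  b+4 = f
  9+6 = f
  c+7 = 3 carry 1
  final carry 1

0x13ffe0faa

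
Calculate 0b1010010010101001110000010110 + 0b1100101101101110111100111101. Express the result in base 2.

0b10111000000011000101101010011

Add column by column in base 2, right to left:
  0+1 = 1
  1+0 = 1
  1+1 = 0 carry 1
  0+1+1 = 0 carry 1
  1+1+1 = 1 carry 1
  0+1+1 = 0 carry 1
  0+0+1 = 1
  0+0 = 0
  0+1 = 1
  0+1 = 1
  1+1 = 0 carry 1
  1+1+1 = 1 carry 1
  1+0+1 = 0 carry 1
  0+1+1 = 0 carry 1
  0+1+1 = 0 carry 1
  1+1+1 = 1 carry 1
  0+0+1 = 1
  1+1 = 0 carry 1
  0+1+1 = 0 carry 1
  1+0+1 = 0 carry 1
  0+1+1 = 0 carry 1
  0+1+1 = 0 carry 1
  1+0+1 = 0 carry 1
  0+1+1 = 0 carry 1
  0+0+1 = 1
  1+0 = 1
  0+1 = 1
  1+1 = 0 carry 1
  final carry 1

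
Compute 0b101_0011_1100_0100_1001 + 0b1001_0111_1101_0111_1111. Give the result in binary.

Add column by column in base 2, right to left:
  1+1 = 0 carry 1
  0+1+1 = 0 carry 1
  0+1+1 = 0 carry 1
  1+1+1 = 1 carry 1
  0+1+1 = 0 carry 1
  0+1+1 = 0 carry 1
  1+1+1 = 1 carry 1
  0+0+1 = 1
  0+1 = 1
  0+0 = 0
  1+1 = 0 carry 1
  1+1+1 = 1 carry 1
  1+1+1 = 1 carry 1
  1+1+1 = 1 carry 1
  0+1+1 = 0 carry 1
  0+0+1 = 1
  1+1 = 0 carry 1
  0+0+1 = 1
  1+0 = 1
  0+1 = 1

0b11101011100111001000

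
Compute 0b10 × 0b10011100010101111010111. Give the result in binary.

Multiply each base-2 digit by 2, carrying:
  1×2 = 2 → write 0 carry 1
  1×2+1 = 3 → write 1 carry 1
  1×2+1 = 3 → write 1 carry 1
  0×2+1 = 1 → write 1
  1×2 = 2 → write 0 carry 1
  0×2+1 = 1 → write 1
  1×2 = 2 → write 0 carry 1
  1×2+1 = 3 → write 1 carry 1
  1×2+1 = 3 → write 1 carry 1
  1×2+1 = 3 → write 1 carry 1
  0×2+1 = 1 → write 1
  1×2 = 2 → write 0 carry 1
  0×2+1 = 1 → write 1
  1×2 = 2 → write 0 carry 1
  0×2+1 = 1 → write 1
  0×2 = 0 → write 0
  0×2 = 0 → write 0
  1×2 = 2 → write 0 carry 1
  1×2+1 = 3 → write 1 carry 1
  1×2+1 = 3 → write 1 carry 1
  0×2+1 = 1 → write 1
  0×2 = 0 → write 0
  1×2 = 2 → write 0 carry 1
  remaining carry: 1

0b100111000101011110101110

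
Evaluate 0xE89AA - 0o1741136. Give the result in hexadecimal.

0x6C74C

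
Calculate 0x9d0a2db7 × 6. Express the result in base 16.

Multiply each base-16 digit by 6, carrying:
  7×6 = 42 → write a carry 2
  b×6+2 = 68 → write 4 carry 4
  d×6+4 = 82 → write 2 carry 5
  2×6+5 = 17 → write 1 carry 1
  a×6+1 = 61 → write d carry 3
  0×6+3 = 3 → write 3
  d×6 = 78 → write e carry 4
  9×6+4 = 58 → write a carry 3
  remaining carry: 3

0x3ae3d124a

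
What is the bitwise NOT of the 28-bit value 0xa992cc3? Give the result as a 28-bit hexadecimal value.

0x566d33c

Each hex digit d becomes f−d:
  a→5, 9→6, 9→6, 2→d, c→3, c→3, 3→c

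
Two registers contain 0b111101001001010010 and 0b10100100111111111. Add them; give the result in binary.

0b1010001110001010001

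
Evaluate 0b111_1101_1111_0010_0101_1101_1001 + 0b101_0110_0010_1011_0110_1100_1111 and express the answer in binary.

0b1101010000011101110010101000

Add column by column in base 2, right to left:
  1+1 = 0 carry 1
  0+1+1 = 0 carry 1
  0+1+1 = 0 carry 1
  1+1+1 = 1 carry 1
  1+0+1 = 0 carry 1
  0+0+1 = 1
  1+1 = 0 carry 1
  1+1+1 = 1 carry 1
  1+0+1 = 0 carry 1
  0+1+1 = 0 carry 1
  1+1+1 = 1 carry 1
  0+0+1 = 1
  0+1 = 1
  1+1 = 0 carry 1
  0+0+1 = 1
  0+1 = 1
  1+0 = 1
  1+1 = 0 carry 1
  1+0+1 = 0 carry 1
  1+0+1 = 0 carry 1
  1+0+1 = 0 carry 1
  0+1+1 = 0 carry 1
  1+1+1 = 1 carry 1
  1+0+1 = 0 carry 1
  1+1+1 = 1 carry 1
  1+0+1 = 0 carry 1
  1+1+1 = 1 carry 1
  final carry 1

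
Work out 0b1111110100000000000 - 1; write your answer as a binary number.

0b1111110011111111111

The trailing 11 digits are 0, so subtracting 1 borrows through: they become 1 and the next digit up decrements.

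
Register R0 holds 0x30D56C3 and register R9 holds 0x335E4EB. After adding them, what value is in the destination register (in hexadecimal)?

Add column by column in base 16, right to left:
  3+B = E
  C+E = A carry 1
  6+4+1 = B
  5+E = 3 carry 1
  D+5+1 = 3 carry 1
  0+3+1 = 4
  3+3 = 6

0x6433BAE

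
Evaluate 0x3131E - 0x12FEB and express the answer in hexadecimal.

0x1E333

Subtract column by column in base 16:
  E-B → 3
  1-E → 3 (borrow)
  3-F-1 → 3 (borrow)
  1-2-1 → E (borrow)
  3-1-1 → 1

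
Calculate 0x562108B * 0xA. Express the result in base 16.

Multiply each base-16 digit by 10, carrying:
  B×10 = 110 → write E carry 6
  8×10+6 = 86 → write 6 carry 5
  0×10+5 = 5 → write 5
  1×10 = 10 → write A
  2×10 = 20 → write 4 carry 1
  6×10+1 = 61 → write D carry 3
  5×10+3 = 53 → write 5 carry 3
  remaining carry: 3

0x35D4A56E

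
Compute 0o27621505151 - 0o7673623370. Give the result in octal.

0o17725661561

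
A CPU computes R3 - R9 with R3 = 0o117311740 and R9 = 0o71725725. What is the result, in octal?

Subtract column by column in base 8:
  0-5 → 3 (borrow)
  4-2-1 → 1
  7-7 → 0
  1-5 → 4 (borrow)
  1-2-1 → 6 (borrow)
  3-7-1 → 3 (borrow)
  7-1-1 → 5
  1-7 → 2 (borrow)
  1-0-1 → 0

0o25364013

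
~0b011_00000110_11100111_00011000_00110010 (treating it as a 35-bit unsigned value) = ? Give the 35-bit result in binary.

0b10011111001000110001110011111001101

Invert each bit: 01100000110111001110001100000110010 → 10011111001000110001110011111001101.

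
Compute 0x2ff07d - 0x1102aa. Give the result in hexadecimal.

Subtract column by column in base 16:
  d-a → 3
  7-a → d (borrow)
  0-2-1 → d (borrow)
  f-0-1 → e
  f-1 → e
  2-1 → 1

0x1eedd3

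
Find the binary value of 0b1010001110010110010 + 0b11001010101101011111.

Add column by column in base 2, right to left:
  0+1 = 1
  1+1 = 0 carry 1
  0+1+1 = 0 carry 1
  0+1+1 = 0 carry 1
  1+1+1 = 1 carry 1
  1+0+1 = 0 carry 1
  0+1+1 = 0 carry 1
  1+0+1 = 0 carry 1
  0+1+1 = 0 carry 1
  0+1+1 = 0 carry 1
  1+0+1 = 0 carry 1
  1+1+1 = 1 carry 1
  1+0+1 = 0 carry 1
  0+1+1 = 0 carry 1
  0+0+1 = 1
  0+1 = 1
  1+0 = 1
  0+0 = 0
  1+1 = 0 carry 1
  0+1+1 = 0 carry 1
  final carry 1

0b100011100100000010001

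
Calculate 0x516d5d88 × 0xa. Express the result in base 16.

0x32e45a750

Multiply each base-16 digit by 10, carrying:
  8×10 = 80 → write 0 carry 5
  8×10+5 = 85 → write 5 carry 5
  d×10+5 = 135 → write 7 carry 8
  5×10+8 = 58 → write a carry 3
  d×10+3 = 133 → write 5 carry 8
  6×10+8 = 68 → write 4 carry 4
  1×10+4 = 14 → write e
  5×10 = 50 → write 2 carry 3
  remaining carry: 3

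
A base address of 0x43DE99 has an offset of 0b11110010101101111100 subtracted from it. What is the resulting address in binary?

0b1101001011001100011101

0x43DE99 = 0b10000111101111010011001 in binary.
Subtract column by column in base 2:
  1-0 → 1
  0-0 → 0
  0-1 → 1 (borrow)
  1-1-1 → 1 (borrow)
  1-1-1 → 1 (borrow)
  0-1-1 → 0 (borrow)
  0-1-1 → 0 (borrow)
  1-0-1 → 0
  0-1 → 1 (borrow)
  1-1-1 → 1 (borrow)
  1-0-1 → 0
  1-1 → 0
  1-0 → 1
  0-1 → 1 (borrow)
  1-0-1 → 0
  1-0 → 1
  1-1 → 0
  1-1 → 0
  0-1 → 1 (borrow)
  0-1-1 → 0 (borrow)
  0-0-1 → 1 (borrow)
  0-0-1 → 1 (borrow)
  1-0-1 → 0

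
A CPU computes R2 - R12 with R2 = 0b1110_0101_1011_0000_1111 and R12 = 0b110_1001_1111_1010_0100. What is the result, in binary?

Subtract column by column in base 2:
  1-0 → 1
  1-0 → 1
  1-1 → 0
  1-0 → 1
  0-0 → 0
  0-1 → 1 (borrow)
  0-0-1 → 1 (borrow)
  0-1-1 → 0 (borrow)
  1-1-1 → 1 (borrow)
  1-1-1 → 1 (borrow)
  0-1-1 → 0 (borrow)
  1-1-1 → 1 (borrow)
  1-1-1 → 1 (borrow)
  0-0-1 → 1 (borrow)
  1-0-1 → 0
  0-1 → 1 (borrow)
  0-0-1 → 1 (borrow)
  1-1-1 → 1 (borrow)
  1-1-1 → 1 (borrow)
  1-0-1 → 0

0b1111011101101101011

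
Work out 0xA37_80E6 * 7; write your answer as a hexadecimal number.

Multiply each base-16 digit by 7, carrying:
  6×7 = 42 → write A carry 2
  E×7+2 = 100 → write 4 carry 6
  0×7+6 = 6 → write 6
  8×7 = 56 → write 8 carry 3
  7×7+3 = 52 → write 4 carry 3
  3×7+3 = 24 → write 8 carry 1
  A×7+1 = 71 → write 7 carry 4
  remaining carry: 4

0x4784864A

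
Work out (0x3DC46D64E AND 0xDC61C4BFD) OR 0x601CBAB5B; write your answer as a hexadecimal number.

0x7C5CFEB5F

0x3DC46D64E AND 0xDC61C4BFD = 0x1C404424C.
Then OR with 0x601CBAB5B.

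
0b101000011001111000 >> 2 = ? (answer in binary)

0b1010000110011110

Right shift by 2: drop the 2 least-significant bits.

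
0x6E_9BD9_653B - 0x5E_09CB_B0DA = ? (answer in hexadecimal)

Subtract column by column in base 16:
  B-A → 1
  3-D → 6 (borrow)
  5-0-1 → 4
  6-B → B (borrow)
  9-B-1 → D (borrow)
  D-C-1 → 0
  B-9 → 2
  9-0 → 9
  E-E → 0
  6-5 → 1

0x10920DB461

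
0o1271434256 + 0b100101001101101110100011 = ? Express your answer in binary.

0b1011011110110001010001010001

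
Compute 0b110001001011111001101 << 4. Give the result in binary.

0b1100010010111110011010000

Left shift by 4: append 4 zero bits.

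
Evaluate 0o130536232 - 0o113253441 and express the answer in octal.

Subtract column by column in base 8:
  2-1 → 1
  3-4 → 7 (borrow)
  2-4-1 → 5 (borrow)
  6-3-1 → 2
  3-5 → 6 (borrow)
  5-2-1 → 2
  0-3 → 5 (borrow)
  3-1-1 → 1
  1-1 → 0

0o15262571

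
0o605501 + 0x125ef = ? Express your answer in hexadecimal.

0x43130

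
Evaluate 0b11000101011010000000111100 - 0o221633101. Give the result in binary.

0o221633101 = 0b10010001110011011001000001 in binary.
Subtract column by column in base 2:
  0-1 → 1 (borrow)
  0-0-1 → 1 (borrow)
  1-0-1 → 0
  1-0 → 1
  1-0 → 1
  1-0 → 1
  0-1 → 1 (borrow)
  0-0-1 → 1 (borrow)
  0-0-1 → 1 (borrow)
  0-1-1 → 0 (borrow)
  0-1-1 → 0 (borrow)
  0-0-1 → 1 (borrow)
  0-1-1 → 0 (borrow)
  1-1-1 → 1 (borrow)
  0-0-1 → 1 (borrow)
  1-0-1 → 0
  1-1 → 0
  0-1 → 1 (borrow)
  1-1-1 → 1 (borrow)
  0-0-1 → 1 (borrow)
  1-0-1 → 0
  0-0 → 0
  0-1 → 1 (borrow)
  0-0-1 → 1 (borrow)
  1-0-1 → 0
  1-1 → 0

0b110011100110100111111011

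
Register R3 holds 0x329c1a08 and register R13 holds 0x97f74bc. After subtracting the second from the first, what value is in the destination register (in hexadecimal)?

0x291ca54c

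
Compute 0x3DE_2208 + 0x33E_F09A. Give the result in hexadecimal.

0x71D12A2

Add column by column in base 16, right to left:
  8+A = 2 carry 1
  0+9+1 = A
  2+0 = 2
  2+F = 1 carry 1
  E+E+1 = D carry 1
  D+3+1 = 1 carry 1
  3+3+1 = 7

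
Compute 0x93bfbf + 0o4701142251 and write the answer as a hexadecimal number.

0o4701142251 = 0x2704c4a9 in hexadecimal.
Add column by column in base 16, right to left:
  f+9 = 8 carry 1
  b+a+1 = 6 carry 1
  f+4+1 = 4 carry 1
  b+c+1 = 8 carry 1
  3+4+1 = 8
  9+0 = 9
  0+7 = 7
  0+2 = 2

0x27988468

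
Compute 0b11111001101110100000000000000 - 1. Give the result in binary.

0b11111001101110011111111111111

The trailing 14 digits are 0, so subtracting 1 borrows through: they become 1 and the next digit up decrements.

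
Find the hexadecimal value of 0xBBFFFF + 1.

The trailing 4 digits are F (max in base 16), so adding 1 cascades: they roll to 0 and the next digit up increments.

0xBC0000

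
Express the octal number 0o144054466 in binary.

0b1100100000101100100110110

Each octal digit is 3 bits: 1=001 4=100 4=100 0=000 5=101 4=100 4=100 6=110 6=110.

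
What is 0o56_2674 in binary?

0b101110010110111100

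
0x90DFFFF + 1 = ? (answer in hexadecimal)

The trailing 4 digits are F (max in base 16), so adding 1 cascades: they roll to 0 and the next digit up increments.

0x90E0000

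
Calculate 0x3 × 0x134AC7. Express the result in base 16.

0x39E055

Multiply each base-16 digit by 3, carrying:
  7×3 = 21 → write 5 carry 1
  C×3+1 = 37 → write 5 carry 2
  A×3+2 = 32 → write 0 carry 2
  4×3+2 = 14 → write E
  3×3 = 9 → write 9
  1×3 = 3 → write 3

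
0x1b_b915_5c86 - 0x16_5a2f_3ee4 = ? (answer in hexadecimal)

Subtract column by column in base 16:
  6-4 → 2
  8-e → a (borrow)
  c-e-1 → d (borrow)
  5-3-1 → 1
  5-f → 6 (borrow)
  1-2-1 → e (borrow)
  9-a-1 → e (borrow)
  b-5-1 → 5
  b-6 → 5
  1-1 → 0

0x55ee61da2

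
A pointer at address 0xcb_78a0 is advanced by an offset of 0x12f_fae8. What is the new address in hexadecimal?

Add column by column in base 16, right to left:
  0+8 = 8
  a+e = 8 carry 1
  8+a+1 = 3 carry 1
  7+f+1 = 7 carry 1
  b+f+1 = b carry 1
  c+2+1 = f
  0+1 = 1

0x1fb7388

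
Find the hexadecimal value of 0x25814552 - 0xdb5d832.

0x17cb6d20

Subtract column by column in base 16:
  2-2 → 0
  5-3 → 2
  5-8 → d (borrow)
  4-d-1 → 6 (borrow)
  1-5-1 → b (borrow)
  8-b-1 → c (borrow)
  5-d-1 → 7 (borrow)
  2-0-1 → 1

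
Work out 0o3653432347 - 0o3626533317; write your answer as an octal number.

0o24677030

Subtract column by column in base 8:
  7-7 → 0
  4-1 → 3
  3-3 → 0
  2-3 → 7 (borrow)
  3-3-1 → 7 (borrow)
  4-5-1 → 6 (borrow)
  3-6-1 → 4 (borrow)
  5-2-1 → 2
  6-6 → 0
  3-3 → 0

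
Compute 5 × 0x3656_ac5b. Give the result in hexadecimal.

Multiply each base-16 digit by 5, carrying:
  b×5 = 55 → write 7 carry 3
  5×5+3 = 28 → write c carry 1
  c×5+1 = 61 → write d carry 3
  a×5+3 = 53 → write 5 carry 3
  6×5+3 = 33 → write 1 carry 2
  5×5+2 = 27 → write b carry 1
  6×5+1 = 31 → write f carry 1
  3×5+1 = 16 → write 0 carry 1
  remaining carry: 1

0x10fb15dc7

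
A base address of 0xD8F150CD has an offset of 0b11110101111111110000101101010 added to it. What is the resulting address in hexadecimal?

0xF7B13237

0b11110101111111110000101101010 = 0x1EBFE16A in hexadecimal.
Add column by column in base 16, right to left:
  D+A = 7 carry 1
  C+6+1 = 3 carry 1
  0+1+1 = 2
  5+E = 3 carry 1
  1+F+1 = 1 carry 1
  F+B+1 = B carry 1
  8+E+1 = 7 carry 1
  D+1+1 = F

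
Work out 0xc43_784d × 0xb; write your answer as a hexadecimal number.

0x86e62b4f

Multiply each base-16 digit by 11, carrying:
  d×11 = 143 → write f carry 8
  4×11+8 = 52 → write 4 carry 3
  8×11+3 = 91 → write b carry 5
  7×11+5 = 82 → write 2 carry 5
  3×11+5 = 38 → write 6 carry 2
  4×11+2 = 46 → write e carry 2
  c×11+2 = 134 → write 6 carry 8
  remaining carry: 8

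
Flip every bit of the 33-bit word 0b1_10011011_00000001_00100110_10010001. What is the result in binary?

Invert each bit: 110011011000000010010011010010001 → 001100100111111101101100101101110.

0b001100100111111101101100101101110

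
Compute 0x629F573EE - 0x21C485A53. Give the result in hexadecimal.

Subtract column by column in base 16:
  E-3 → B
  E-5 → 9
  3-A → 9 (borrow)
  7-5-1 → 1
  5-8 → D (borrow)
  F-4-1 → A
  9-C → D (borrow)
  2-1-1 → 0
  6-2 → 4

0x40DAD199B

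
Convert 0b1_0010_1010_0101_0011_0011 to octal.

0o4522463

Group the bits in threes: 100 101 010 010 100 110 011 → 4522463.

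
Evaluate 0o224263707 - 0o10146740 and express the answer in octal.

Subtract column by column in base 8:
  7-0 → 7
  0-4 → 4 (borrow)
  7-7-1 → 7 (borrow)
  3-6-1 → 4 (borrow)
  6-4-1 → 1
  2-1 → 1
  4-0 → 4
  2-1 → 1
  2-0 → 2

0o214114747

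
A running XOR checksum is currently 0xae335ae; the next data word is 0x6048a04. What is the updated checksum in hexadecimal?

0xce7bfaa

XOR each hex digit independently (no carries):
  a^6=c, e^0=e, 3^4=7, 3^8=b, 5^a=f, a^0=a, e^4=a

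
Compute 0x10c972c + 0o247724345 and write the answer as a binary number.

0x10c972c = 0b1000011001001011100101100 in binary.
0o247724345 = 0b10100111111010100011100101 in binary.
Add column by column in base 2, right to left:
  0+1 = 1
  0+0 = 0
  1+1 = 0 carry 1
  1+0+1 = 0 carry 1
  0+0+1 = 1
  1+1 = 0 carry 1
  0+1+1 = 0 carry 1
  0+1+1 = 0 carry 1
  1+0+1 = 0 carry 1
  1+0+1 = 0 carry 1
  1+0+1 = 0 carry 1
  0+1+1 = 0 carry 1
  1+0+1 = 0 carry 1
  0+1+1 = 0 carry 1
  0+0+1 = 1
  1+1 = 0 carry 1
  0+1+1 = 0 carry 1
  0+1+1 = 0 carry 1
  1+1+1 = 1 carry 1
  1+1+1 = 1 carry 1
  0+1+1 = 0 carry 1
  0+0+1 = 1
  0+0 = 0
  0+1 = 1
  1+0 = 1
  0+1 = 1

0b11101011000100000000010001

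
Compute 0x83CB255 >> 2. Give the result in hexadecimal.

2 bits is not a whole number of base-16 digits; in binary: 1000001111001011001001010101 >> 2 = 10000011110010110010010101.

0x20F2C95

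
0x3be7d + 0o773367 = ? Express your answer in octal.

0o1732564

0x3be7d = 0o737175 in octal.
Add column by column in base 8, right to left:
  5+7 = 4 carry 1
  7+6+1 = 6 carry 1
  1+3+1 = 5
  7+3 = 2 carry 1
  3+7+1 = 3 carry 1
  7+7+1 = 7 carry 1
  final carry 1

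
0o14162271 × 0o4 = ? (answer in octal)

0o60711344

Multiply each base-8 digit by 4, carrying:
  1×4 = 4 → write 4
  7×4 = 28 → write 4 carry 3
  2×4+3 = 11 → write 3 carry 1
  2×4+1 = 9 → write 1 carry 1
  6×4+1 = 25 → write 1 carry 3
  1×4+3 = 7 → write 7
  4×4 = 16 → write 0 carry 2
  1×4+2 = 6 → write 6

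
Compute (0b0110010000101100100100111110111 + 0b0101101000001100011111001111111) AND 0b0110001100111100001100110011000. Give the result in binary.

Add column by column in base 2, right to left:
  1+1 = 0 carry 1
  1+1+1 = 1 carry 1
  1+1+1 = 1 carry 1
  0+1+1 = 0 carry 1
  1+1+1 = 1 carry 1
  1+1+1 = 1 carry 1
  1+1+1 = 1 carry 1
  1+0+1 = 0 carry 1
  1+0+1 = 0 carry 1
  0+1+1 = 0 carry 1
  0+1+1 = 0 carry 1
  1+1+1 = 1 carry 1
  0+1+1 = 0 carry 1
  0+1+1 = 0 carry 1
  1+0+1 = 0 carry 1
  0+0+1 = 1
  0+0 = 0
  1+1 = 0 carry 1
  1+1+1 = 1 carry 1
  0+0+1 = 1
  1+0 = 1
  0+0 = 0
  0+0 = 0
  0+0 = 0
  0+1 = 1
  1+0 = 1
  0+1 = 1
  0+1 = 1
  1+0 = 1
  1+1 = 0 carry 1
  final carry 1
Sum = 0b1011111000111001000100001110110; now AND with 0b0110001100111100001100110011000:
  1011111000111001000100001110110
& 0110001100111100001100110011000
= 0010001000111000000100000010000

0b10001000111000000100000010000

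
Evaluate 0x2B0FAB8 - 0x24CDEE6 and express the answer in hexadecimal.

0x641BD2

Subtract column by column in base 16:
  8-6 → 2
  B-E → D (borrow)
  A-E-1 → B (borrow)
  F-D-1 → 1
  0-C → 4 (borrow)
  B-4-1 → 6
  2-2 → 0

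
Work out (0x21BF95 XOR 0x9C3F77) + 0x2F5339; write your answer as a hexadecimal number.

First 0x21BF95 XOR 0x9C3F77 = 0xBD80E2.
Add column by column in base 16, right to left:
  2+9 = B
  E+3 = 1 carry 1
  0+3+1 = 4
  8+5 = D
  D+F = C carry 1
  B+2+1 = E

0xECD41B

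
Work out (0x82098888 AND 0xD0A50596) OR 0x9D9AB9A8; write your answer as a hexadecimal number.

0x82098888 AND 0xD0A50596 = 0x80010080.
Then OR with 0x9D9AB9A8.

0x9D9BB9A8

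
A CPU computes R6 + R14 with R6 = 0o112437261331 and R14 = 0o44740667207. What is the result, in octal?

Add column by column in base 8, right to left:
  1+7 = 0 carry 1
  3+0+1 = 4
  3+2 = 5
  1+7 = 0 carry 1
  6+6+1 = 5 carry 1
  2+6+1 = 1 carry 1
  7+0+1 = 0 carry 1
  3+4+1 = 0 carry 1
  4+7+1 = 4 carry 1
  2+4+1 = 7
  1+4 = 5
  1+0 = 1

0o157400150540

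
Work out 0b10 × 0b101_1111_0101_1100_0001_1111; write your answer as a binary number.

Multiply each base-2 digit by 2, carrying:
  1×2 = 2 → write 0 carry 1
  1×2+1 = 3 → write 1 carry 1
  1×2+1 = 3 → write 1 carry 1
  1×2+1 = 3 → write 1 carry 1
  1×2+1 = 3 → write 1 carry 1
  0×2+1 = 1 → write 1
  0×2 = 0 → write 0
  0×2 = 0 → write 0
  0×2 = 0 → write 0
  0×2 = 0 → write 0
  1×2 = 2 → write 0 carry 1
  1×2+1 = 3 → write 1 carry 1
  1×2+1 = 3 → write 1 carry 1
  0×2+1 = 1 → write 1
  1×2 = 2 → write 0 carry 1
  0×2+1 = 1 → write 1
  1×2 = 2 → write 0 carry 1
  1×2+1 = 3 → write 1 carry 1
  1×2+1 = 3 → write 1 carry 1
  1×2+1 = 3 → write 1 carry 1
  1×2+1 = 3 → write 1 carry 1
  0×2+1 = 1 → write 1
  1×2 = 2 → write 0 carry 1
  remaining carry: 1

0b101111101011100000111110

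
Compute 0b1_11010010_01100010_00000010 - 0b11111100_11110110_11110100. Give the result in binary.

0b110101010110101100001110

Subtract column by column in base 2:
  0-0 → 0
  1-0 → 1
  0-1 → 1 (borrow)
  0-0-1 → 1 (borrow)
  0-1-1 → 0 (borrow)
  0-1-1 → 0 (borrow)
  0-1-1 → 0 (borrow)
  0-1-1 → 0 (borrow)
  0-0-1 → 1 (borrow)
  1-1-1 → 1 (borrow)
  0-1-1 → 0 (borrow)
  0-0-1 → 1 (borrow)
  0-1-1 → 0 (borrow)
  1-1-1 → 1 (borrow)
  1-1-1 → 1 (borrow)
  0-1-1 → 0 (borrow)
  0-0-1 → 1 (borrow)
  1-0-1 → 0
  0-1 → 1 (borrow)
  0-1-1 → 0 (borrow)
  1-1-1 → 1 (borrow)
  0-1-1 → 0 (borrow)
  1-1-1 → 1 (borrow)
  1-1-1 → 1 (borrow)
  1-0-1 → 0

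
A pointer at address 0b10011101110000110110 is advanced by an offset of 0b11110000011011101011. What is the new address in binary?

0b110001110001100100001

Add column by column in base 2, right to left:
  0+1 = 1
  1+1 = 0 carry 1
  1+0+1 = 0 carry 1
  0+1+1 = 0 carry 1
  1+0+1 = 0 carry 1
  1+1+1 = 1 carry 1
  0+1+1 = 0 carry 1
  0+1+1 = 0 carry 1
  0+0+1 = 1
  0+1 = 1
  1+1 = 0 carry 1
  1+0+1 = 0 carry 1
  1+0+1 = 0 carry 1
  0+0+1 = 1
  1+0 = 1
  1+0 = 1
  1+1 = 0 carry 1
  0+1+1 = 0 carry 1
  0+1+1 = 0 carry 1
  1+1+1 = 1 carry 1
  final carry 1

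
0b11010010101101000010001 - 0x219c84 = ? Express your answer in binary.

0x219c84 = 0b1000011001110010000100 in binary.
Subtract column by column in base 2:
  1-0 → 1
  0-0 → 0
  0-1 → 1 (borrow)
  0-0-1 → 1 (borrow)
  1-0-1 → 0
  0-0 → 0
  0-0 → 0
  0-1 → 1 (borrow)
  0-0-1 → 1 (borrow)
  1-0-1 → 0
  0-1 → 1 (borrow)
  1-1-1 → 1 (borrow)
  1-1-1 → 1 (borrow)
  0-0-1 → 1 (borrow)
  1-0-1 → 0
  0-1 → 1 (borrow)
  1-1-1 → 1 (borrow)
  0-0-1 → 1 (borrow)
  0-0-1 → 1 (borrow)
  1-0-1 → 0
  0-0 → 0
  1-1 → 0
  1-0 → 1

0b10001111011110110001101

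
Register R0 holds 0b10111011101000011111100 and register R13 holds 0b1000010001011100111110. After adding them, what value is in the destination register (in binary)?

Add column by column in base 2, right to left:
  0+0 = 0
  0+1 = 1
  1+1 = 0 carry 1
  1+1+1 = 1 carry 1
  1+1+1 = 1 carry 1
  1+1+1 = 1 carry 1
  1+0+1 = 0 carry 1
  1+0+1 = 0 carry 1
  0+1+1 = 0 carry 1
  0+1+1 = 0 carry 1
  0+1+1 = 0 carry 1
  0+0+1 = 1
  1+1 = 0 carry 1
  0+0+1 = 1
  1+0 = 1
  1+0 = 1
  1+1 = 0 carry 1
  0+0+1 = 1
  1+0 = 1
  1+0 = 1
  1+0 = 1
  0+1 = 1
  1+0 = 1

0b11111101110100000111010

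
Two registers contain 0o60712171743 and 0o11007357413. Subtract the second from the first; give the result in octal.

Subtract column by column in base 8:
  3-3 → 0
  4-1 → 3
  7-4 → 3
  1-7 → 2 (borrow)
  7-5-1 → 1
  1-3 → 6 (borrow)
  2-7-1 → 2 (borrow)
  1-0-1 → 0
  7-0 → 7
  0-1 → 7 (borrow)
  6-1-1 → 4

0o47702612330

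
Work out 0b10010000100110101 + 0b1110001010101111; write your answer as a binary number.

0b100000001111100100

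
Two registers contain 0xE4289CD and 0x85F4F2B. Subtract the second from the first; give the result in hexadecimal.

0x5E33AA2

Subtract column by column in base 16:
  D-B → 2
  C-2 → A
  9-F → A (borrow)
  8-4-1 → 3
  2-F → 3 (borrow)
  4-5-1 → E (borrow)
  E-8-1 → 5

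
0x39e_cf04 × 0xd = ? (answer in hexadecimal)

Multiply each base-16 digit by 13, carrying:
  4×13 = 52 → write 4 carry 3
  0×13+3 = 3 → write 3
  f×13 = 195 → write 3 carry 12
  c×13+12 = 168 → write 8 carry 10
  e×13+10 = 192 → write 0 carry 12
  9×13+12 = 129 → write 1 carry 8
  3×13+8 = 47 → write f carry 2
  remaining carry: 2

0x2f108334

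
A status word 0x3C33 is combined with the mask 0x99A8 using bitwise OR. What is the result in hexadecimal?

OR each hex digit independently (no carries):
  3|9=B, C|9=D, 3|A=B, 3|8=B

0xBDBB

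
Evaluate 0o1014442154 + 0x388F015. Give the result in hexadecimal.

0o1014442154 = 0x832446C in hexadecimal.
Add column by column in base 16, right to left:
  C+5 = 1 carry 1
  6+1+1 = 8
  4+0 = 4
  4+F = 3 carry 1
  2+8+1 = B
  3+8 = B
  8+3 = B

0xBBB3481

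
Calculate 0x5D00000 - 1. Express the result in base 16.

The trailing 5 digits are 0, so subtracting 1 borrows through: they become F and the next digit up decrements.

0x5CFFFFF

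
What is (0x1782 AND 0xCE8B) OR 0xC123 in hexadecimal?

0x1782 AND 0xCE8B = 0x0682.
Then OR with 0xC123.

0xC7A3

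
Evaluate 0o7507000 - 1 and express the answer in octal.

0o7506777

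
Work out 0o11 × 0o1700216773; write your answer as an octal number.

Multiply each base-8 digit by 9, carrying:
  3×9 = 27 → write 3 carry 3
  7×9+3 = 66 → write 2 carry 8
  7×9+8 = 71 → write 7 carry 8
  6×9+8 = 62 → write 6 carry 7
  1×9+7 = 16 → write 0 carry 2
  2×9+2 = 20 → write 4 carry 2
  0×9+2 = 2 → write 2
  0×9 = 0 → write 0
  7×9 = 63 → write 7 carry 7
  1×9+7 = 16 → write 0 carry 2
  remaining carry: 2

0o20702406723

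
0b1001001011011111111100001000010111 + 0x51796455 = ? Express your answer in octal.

0o123476223154

0b1001001011011111111100001000010111 = 0o111337741027 in octal.
0x51796455 = 0o12136262125 in octal.
Add column by column in base 8, right to left:
  7+5 = 4 carry 1
  2+2+1 = 5
  0+1 = 1
  1+2 = 3
  4+6 = 2 carry 1
  7+2+1 = 2 carry 1
  7+6+1 = 6 carry 1
  3+3+1 = 7
  3+1 = 4
  1+2 = 3
  1+1 = 2
  1+0 = 1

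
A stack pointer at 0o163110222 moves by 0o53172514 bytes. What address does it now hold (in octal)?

0o236302736

Add column by column in base 8, right to left:
  2+4 = 6
  2+1 = 3
  2+5 = 7
  0+2 = 2
  1+7 = 0 carry 1
  1+1+1 = 3
  3+3 = 6
  6+5 = 3 carry 1
  1+0+1 = 2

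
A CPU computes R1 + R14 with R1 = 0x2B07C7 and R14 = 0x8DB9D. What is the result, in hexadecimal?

Add column by column in base 16, right to left:
  7+D = 4 carry 1
  C+9+1 = 6 carry 1
  7+B+1 = 3 carry 1
  0+D+1 = E
  B+8 = 3 carry 1
  2+0+1 = 3

0x33E364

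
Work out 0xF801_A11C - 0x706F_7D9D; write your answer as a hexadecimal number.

0x8792237F

Subtract column by column in base 16:
  C-D → F (borrow)
  1-9-1 → 7 (borrow)
  1-D-1 → 3 (borrow)
  A-7-1 → 2
  1-F → 2 (borrow)
  0-6-1 → 9 (borrow)
  8-0-1 → 7
  F-7 → 8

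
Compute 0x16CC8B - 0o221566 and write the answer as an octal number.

0x16CC8B = 0o5546213 in octal.
Subtract column by column in base 8:
  3-6 → 5 (borrow)
  1-6-1 → 2 (borrow)
  2-5-1 → 4 (borrow)
  6-1-1 → 4
  4-2 → 2
  5-2 → 3
  5-0 → 5

0o5324425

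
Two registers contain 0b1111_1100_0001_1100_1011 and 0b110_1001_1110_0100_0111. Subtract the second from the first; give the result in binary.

Subtract column by column in base 2:
  1-1 → 0
  1-1 → 0
  0-1 → 1 (borrow)
  1-0-1 → 0
  0-0 → 0
  0-0 → 0
  1-1 → 0
  1-0 → 1
  1-0 → 1
  0-1 → 1 (borrow)
  0-1-1 → 0 (borrow)
  0-1-1 → 0 (borrow)
  0-1-1 → 0 (borrow)
  0-0-1 → 1 (borrow)
  1-0-1 → 0
  1-1 → 0
  1-0 → 1
  1-1 → 0
  1-1 → 0
  1-0 → 1

0b10010010001110000100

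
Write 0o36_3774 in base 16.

0x1E7FC

Each octal digit is 3 bits: 3=011 6=110 3=011 7=111 7=111 4=100.
Group the bits into nibbles: 0001 1110 0111 1111 1100 → 1E7FC.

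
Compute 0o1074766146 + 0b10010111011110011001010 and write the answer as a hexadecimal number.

0x93fa930

0o1074766146 = 0x8f3ec66 in hexadecimal.
0b10010111011110011001010 = 0x4bbcca in hexadecimal.
Add column by column in base 16, right to left:
  6+a = 0 carry 1
  6+c+1 = 3 carry 1
  c+c+1 = 9 carry 1
  e+b+1 = a carry 1
  3+b+1 = f
  f+4 = 3 carry 1
  8+0+1 = 9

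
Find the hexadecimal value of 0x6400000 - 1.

The trailing 5 digits are 0, so subtracting 1 borrows through: they become F and the next digit up decrements.

0x63FFFFF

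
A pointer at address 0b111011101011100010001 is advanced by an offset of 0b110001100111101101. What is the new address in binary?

Add column by column in base 2, right to left:
  1+1 = 0 carry 1
  0+0+1 = 1
  0+1 = 1
  0+1 = 1
  1+0 = 1
  0+1 = 1
  0+1 = 1
  0+1 = 1
  1+1 = 0 carry 1
  1+0+1 = 0 carry 1
  1+0+1 = 0 carry 1
  0+1+1 = 0 carry 1
  1+1+1 = 1 carry 1
  0+0+1 = 1
  1+0 = 1
  1+0 = 1
  1+1 = 0 carry 1
  0+1+1 = 0 carry 1
  1+0+1 = 0 carry 1
  1+0+1 = 0 carry 1
  1+0+1 = 0 carry 1
  final carry 1

0b1000001111000011111110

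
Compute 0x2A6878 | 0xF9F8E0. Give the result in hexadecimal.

OR each hex digit independently (no carries):
  2|F=F, A|9=B, 6|F=F, 8|8=8, 7|E=F, 8|0=8

0xFBF8F8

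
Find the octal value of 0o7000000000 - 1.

0o6777777777

The trailing 9 digits are 0, so subtracting 1 borrows through: they become 7 and the next digit up decrements.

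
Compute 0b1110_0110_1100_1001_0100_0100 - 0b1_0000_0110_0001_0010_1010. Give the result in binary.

0b110101100110100000011010

Subtract column by column in base 2:
  0-0 → 0
  0-1 → 1 (borrow)
  1-0-1 → 0
  0-1 → 1 (borrow)
  0-0-1 → 1 (borrow)
  0-1-1 → 0 (borrow)
  1-0-1 → 0
  0-0 → 0
  1-1 → 0
  0-0 → 0
  0-0 → 0
  1-0 → 1
  0-0 → 0
  0-1 → 1 (borrow)
  1-1-1 → 1 (borrow)
  1-0-1 → 0
  0-0 → 0
  1-0 → 1
  1-0 → 1
  0-0 → 0
  0-1 → 1 (borrow)
  1-0-1 → 0
  1-0 → 1
  1-0 → 1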